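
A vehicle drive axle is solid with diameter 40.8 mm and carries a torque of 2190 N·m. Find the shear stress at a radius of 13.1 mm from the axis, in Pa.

1.05e8 Pa

J = πd⁴/32 = π(0.0408)⁴/32 = 2.720×10^-7 m⁴.
Shear stress varies linearly with radius: τ = T·r/J = 2190 × 0.0131 / 2.720×10^-7 = 1.055×10^8 Pa.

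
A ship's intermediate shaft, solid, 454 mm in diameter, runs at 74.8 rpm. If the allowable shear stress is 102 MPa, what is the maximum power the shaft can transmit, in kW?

J = πd⁴/32 = π(0.454)⁴/32 = 4.171×10^-3 m⁴.
T_max = τ_allow·J/r = 1.02×10^8 × 4.171×10^-3 / 0.227 = 1.874e6 N·m.
ω = 2π·74.8/60 = 7.833 rad/s, so P_max = T_max·ω = 1.468×10^7 W.

14700 kW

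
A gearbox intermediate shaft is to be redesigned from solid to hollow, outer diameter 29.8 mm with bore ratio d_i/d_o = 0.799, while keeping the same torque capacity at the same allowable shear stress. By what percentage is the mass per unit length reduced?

48.7 %

Equal τ_max and T ⇒ the solid shaft needs d_s³ = d_o³(1−k⁴), so d_s = 29.8·(1−0.799⁴)^(1/3) = 25.03 mm.
Area ratio A_h/A_s = d_o²(1−k²)/d_s² = (1−k²)/(1−k⁴)^(2/3) = 0.5126.
Mass saving = 1 − 0.5126 = 48.7 %.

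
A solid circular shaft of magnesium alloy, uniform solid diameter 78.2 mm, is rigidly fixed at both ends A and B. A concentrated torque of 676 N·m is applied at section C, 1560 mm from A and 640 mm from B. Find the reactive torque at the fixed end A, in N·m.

With uniform GJ and both ends fixed, compatibility θ_AC = θ_CB gives T_A·a = T_B·b, together with T_A + T_B = T₀.
T_A = T₀·b/(a+b) = 676.0·640/2200 = 196.7 N·m; T_B = 479.3 N·m.

197 N·m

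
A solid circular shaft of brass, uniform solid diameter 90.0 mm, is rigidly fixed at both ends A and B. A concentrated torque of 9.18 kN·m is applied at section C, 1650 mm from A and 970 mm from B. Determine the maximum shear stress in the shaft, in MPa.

With uniform GJ and both ends fixed, compatibility θ_AC = θ_CB gives T_A·a = T_B·b, together with T_A + T_B = T₀.
T_A = T₀·b/(a+b) = 9180·970/2620 = 3399 N·m; T_B = 5781 N·m.
τ in each portion: τ_AC = 2.37×10^7 Pa, τ_CB = 4.04×10^7 Pa; maximum is in CB.
τ_max = T_CB·r/J = 5781·0.0450/6.44×10^-6 = 4.039×10^7 Pa.

40.4 MPa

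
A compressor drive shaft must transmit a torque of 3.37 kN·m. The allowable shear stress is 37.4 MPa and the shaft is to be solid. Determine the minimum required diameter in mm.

77.1 mm

For a solid shaft τ_max = 16T/(πd³), so d = (16T/(π τ_allow))^(1/3) = (16·3370/(π·3.74×10^7))^(1/3) = 0.07713 m.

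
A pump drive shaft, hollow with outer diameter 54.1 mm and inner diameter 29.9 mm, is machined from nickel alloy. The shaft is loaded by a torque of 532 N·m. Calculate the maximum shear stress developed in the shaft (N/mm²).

J = π(d_o⁴ − d_i⁴)/32 = π(0.0541⁴ − 0.0299⁴)/32 = 7.625×10^-7 m⁴.
τ_max = T·r/J = 532.0 × 0.0271 / 7.625×10^-7 = 1.887×10^7 Pa.

18.9 N/mm²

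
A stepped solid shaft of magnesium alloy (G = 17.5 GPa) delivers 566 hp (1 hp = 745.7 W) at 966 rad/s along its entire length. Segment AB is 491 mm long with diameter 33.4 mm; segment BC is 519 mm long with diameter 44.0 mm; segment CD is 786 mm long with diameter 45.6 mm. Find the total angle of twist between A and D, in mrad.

182 mrad

ω = 966 rad/s, so T = P/ω = 566×745.7 / 966.0 = 436.9 N·m.
J_AB = π(0.0334)⁴/32 = 1.22×10^-7 m⁴; J_BC = π(0.0440)⁴/32 = 3.68×10^-7 m⁴; J_CD = π(0.0456)⁴/32 = 4.24×10^-7 m⁴.
θ = (T/G)·Σ L_i/J_i = (436.9/17.5×10⁹)·(0.491/1.22×10^-7 + 0.519/3.68×10^-7 + 0.786/4.24×10^-7) = 0.1818 rad.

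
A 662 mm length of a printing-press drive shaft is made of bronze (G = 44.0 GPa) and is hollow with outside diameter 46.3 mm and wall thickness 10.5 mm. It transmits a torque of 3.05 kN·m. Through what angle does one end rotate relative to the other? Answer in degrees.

6.40°

J = π(d_o⁴ − d_i⁴)/32 = π(0.0463⁴ − 0.0253⁴)/32 = 4.109×10^-7 m⁴.
θ = T·L/(G·J) = 3050 × 0.662 / (44.0×10⁹ × 4.109×10^-7) = 0.1117 rad.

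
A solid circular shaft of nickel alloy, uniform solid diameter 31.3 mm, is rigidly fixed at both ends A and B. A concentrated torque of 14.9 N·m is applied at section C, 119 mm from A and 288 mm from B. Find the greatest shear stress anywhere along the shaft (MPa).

With uniform GJ and both ends fixed, compatibility θ_AC = θ_CB gives T_A·a = T_B·b, together with T_A + T_B = T₀.
T_A = T₀·b/(a+b) = 14.90·288/407.0 = 10.54 N·m; T_B = 4.357 N·m.
τ in each portion: τ_AC = 1.75×10^6 Pa, τ_CB = 7.24×10^5 Pa; maximum is in AC.
τ_max = T_AC·r/J = 10.54·0.0157/9.42×10^-8 = 1.751×10^6 Pa.

1.75 MPa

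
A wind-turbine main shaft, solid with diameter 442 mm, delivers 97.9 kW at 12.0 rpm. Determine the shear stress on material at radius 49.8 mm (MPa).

ω = 2π·12.0/60 = 1.257 rad/s, so T = P/ω = 97.9×10³ / 1.257 = 77910 N·m.
J = πd⁴/32 = π(0.442)⁴/32 = 3.747×10^-3 m⁴.
Shear stress varies linearly with radius: τ = T·r/J = 77910 × 0.0498 / 3.747×10^-3 = 1.035×10^6 Pa.

1.04 MPa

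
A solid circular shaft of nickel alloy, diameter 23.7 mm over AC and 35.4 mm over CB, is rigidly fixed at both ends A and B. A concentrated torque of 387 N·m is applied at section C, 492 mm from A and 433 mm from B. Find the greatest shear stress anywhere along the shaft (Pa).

Compatibility: T_A·a/J_AC = T_B·b/J_CB with T_A + T_B = T₀.
J_AC = 3.10×10^-8 m⁴, J_CB = 1.54×10^-7 m⁴, so T_A = T₀·(J_AC/a)/((J_AC/a)+(J_CB/b)) = 58.14 N·m, T_B = 328.9 N·m.
τ in each portion: τ_AC = 2.22×10^7 Pa, τ_CB = 3.78×10^7 Pa; maximum is in CB.
τ_max = T_CB·r/J = 328.9·0.0177/1.54×10^-7 = 3.775×10^7 Pa.

3.78e7 Pa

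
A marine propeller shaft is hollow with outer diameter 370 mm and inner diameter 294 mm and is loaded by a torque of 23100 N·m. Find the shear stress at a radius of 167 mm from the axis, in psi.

J = π(d_o⁴ − d_i⁴)/32 = π(0.370⁴ − 0.294⁴)/32 = 1.106×10^-3 m⁴.
Shear stress varies linearly with radius: τ = T·r/J = 23100 × 0.167 / 1.106×10^-3 = 3.486×10^6 Pa.

506 psi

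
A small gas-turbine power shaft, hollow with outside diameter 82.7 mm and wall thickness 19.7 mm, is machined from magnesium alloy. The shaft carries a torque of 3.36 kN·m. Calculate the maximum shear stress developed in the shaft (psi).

4740 psi

J = π(d_o⁴ − d_i⁴)/32 = π(0.0827⁴ − 0.0433⁴)/32 = 4.247×10^-6 m⁴.
τ_max = T·r/J = 3360 × 0.0414 / 4.247×10^-6 = 3.271×10^7 Pa.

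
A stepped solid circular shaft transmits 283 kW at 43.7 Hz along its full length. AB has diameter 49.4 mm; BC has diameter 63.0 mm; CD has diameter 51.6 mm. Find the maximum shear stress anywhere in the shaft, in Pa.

ω = 2π·43.7 = 274.6 rad/s, so T = P/ω = 283×10³ / 274.6 = 1031 N·m.
Under the same torque, τ_max = 16T/(πd³) is largest where d is smallest — segment AB (d = 49.4 mm).
τ_max = 16·1031/(π·(0.0494)³) = 4.354×10^7 Pa.

4.35e7 Pa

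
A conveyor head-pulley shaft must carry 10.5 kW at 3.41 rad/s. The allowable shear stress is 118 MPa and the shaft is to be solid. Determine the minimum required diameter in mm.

51.0 mm

ω = 3.41 rad/s, so T = P/ω = 10.5×10³ / 3.410 = 3079 N·m.
For a solid shaft τ_max = 16T/(πd³), so d = (16T/(π τ_allow))^(1/3) = (16·3079/(π·1.18×10^8))^(1/3) = 0.05103 m.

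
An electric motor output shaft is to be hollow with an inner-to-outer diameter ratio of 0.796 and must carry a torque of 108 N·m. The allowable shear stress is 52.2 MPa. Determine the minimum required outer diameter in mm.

26.0 mm

For a hollow shaft with d_i/d_o = 0.796: τ_max = 16T/(π d_o³ (1−k⁴)), so d_o = [16T/(π τ_allow (1−k⁴))]^(1/3) = [16·108.0/(π·5.22×10^7·0.5985)]^(1/3) = 0.02601 m.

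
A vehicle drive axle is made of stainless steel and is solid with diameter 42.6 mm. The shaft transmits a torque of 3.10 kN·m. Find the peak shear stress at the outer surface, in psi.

J = πd⁴/32 = π(0.0426)⁴/32 = 3.233×10^-7 m⁴.
τ_max = T·r/J = 3100 × 0.0213 / 3.233×10^-7 = 2.042×10^8 Pa.

29600 psi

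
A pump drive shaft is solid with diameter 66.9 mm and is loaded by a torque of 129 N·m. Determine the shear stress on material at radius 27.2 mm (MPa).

J = πd⁴/32 = π(0.0669)⁴/32 = 1.967×10^-6 m⁴.
Shear stress varies linearly with radius: τ = T·r/J = 129.0 × 0.0272 / 1.967×10^-6 = 1.784×10^6 Pa.

1.78 MPa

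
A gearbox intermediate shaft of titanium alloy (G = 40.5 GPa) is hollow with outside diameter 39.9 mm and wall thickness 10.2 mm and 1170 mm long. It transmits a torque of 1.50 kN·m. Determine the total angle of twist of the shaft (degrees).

10.6°

J = π(d_o⁴ − d_i⁴)/32 = π(0.0399⁴ − 0.0195⁴)/32 = 2.346×10^-7 m⁴.
θ = T·L/(G·J) = 1500 × 1.17 / (40.5×10⁹ × 2.346×10^-7) = 0.1847 rad.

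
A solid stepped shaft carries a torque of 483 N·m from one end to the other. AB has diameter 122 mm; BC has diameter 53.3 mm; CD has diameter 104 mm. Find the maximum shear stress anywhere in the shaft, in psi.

Under the same torque, τ_max = 16T/(πd³) is largest where d is smallest — segment BC (d = 53.3 mm).
τ_max = 16·483.0/(π·(0.0533)³) = 1.625×10^7 Pa.

2360 psi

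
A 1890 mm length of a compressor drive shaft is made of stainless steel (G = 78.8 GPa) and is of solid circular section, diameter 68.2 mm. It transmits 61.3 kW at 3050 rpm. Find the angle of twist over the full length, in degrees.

0.124°

ω = 2π·3050/60 = 319.4 rad/s, so T = P/ω = 61.3×10³ / 319.4 = 191.9 N·m.
J = πd⁴/32 = π(0.0682)⁴/32 = 2.124×10^-6 m⁴.
θ = T·L/(G·J) = 191.9 × 1.89 / (78.8×10⁹ × 2.124×10^-6) = 2.167×10^-3 rad.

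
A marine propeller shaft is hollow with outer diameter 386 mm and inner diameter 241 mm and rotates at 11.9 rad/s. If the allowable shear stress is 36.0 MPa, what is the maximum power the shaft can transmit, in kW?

4100 kW

J = π(d_o⁴ − d_i⁴)/32 = π(0.386⁴ − 0.241⁴)/32 = 1.848×10^-3 m⁴.
T_max = τ_allow·J/r = 3.60×10^7 × 1.848×10^-3 / 0.193 = 344800 N·m.
ω = 11.9 rad/s, so P_max = T_max·ω = 4.103×10^6 W.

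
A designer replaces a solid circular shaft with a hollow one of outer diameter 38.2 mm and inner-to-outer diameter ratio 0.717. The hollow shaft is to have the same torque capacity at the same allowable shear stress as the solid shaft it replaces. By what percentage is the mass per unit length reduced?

40.4 %

Equal τ_max and T ⇒ the solid shaft needs d_s³ = d_o³(1−k⁴), so d_s = 38.2·(1−0.717⁴)^(1/3) = 34.49 mm.
Area ratio A_h/A_s = d_o²(1−k²)/d_s² = (1−k²)/(1−k⁴)^(2/3) = 0.5962.
Mass saving = 1 − 0.5962 = 40.4 %.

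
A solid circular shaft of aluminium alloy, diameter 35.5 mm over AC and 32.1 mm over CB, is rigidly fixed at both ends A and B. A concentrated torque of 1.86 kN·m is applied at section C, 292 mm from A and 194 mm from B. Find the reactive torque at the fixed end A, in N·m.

Compatibility: T_A·a/J_AC = T_B·b/J_CB with T_A + T_B = T₀.
J_AC = 1.56×10^-7 m⁴, J_CB = 1.04×10^-7 m⁴, so T_A = T₀·(J_AC/a)/((J_AC/a)+(J_CB/b)) = 927.1 N·m, T_B = 932.9 N·m.

927 N·m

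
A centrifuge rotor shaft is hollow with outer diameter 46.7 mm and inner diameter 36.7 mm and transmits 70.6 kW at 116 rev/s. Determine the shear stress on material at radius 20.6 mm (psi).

ω = 2π·116 = 728.8 rad/s, so T = P/ω = 70.6×10³ / 728.8 = 96.86 N·m.
J = π(d_o⁴ − d_i⁴)/32 = π(0.0467⁴ − 0.0367⁴)/32 = 2.888×10^-7 m⁴.
Shear stress varies linearly with radius: τ = T·r/J = 96.86 × 0.0206 / 2.888×10^-7 = 6.908×10^6 Pa.

1000 psi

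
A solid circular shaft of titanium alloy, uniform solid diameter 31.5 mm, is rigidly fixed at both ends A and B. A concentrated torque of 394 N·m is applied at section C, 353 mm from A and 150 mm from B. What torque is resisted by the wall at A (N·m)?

117 N·m

With uniform GJ and both ends fixed, compatibility θ_AC = θ_CB gives T_A·a = T_B·b, together with T_A + T_B = T₀.
T_A = T₀·b/(a+b) = 394.0·150/503.0 = 117.5 N·m; T_B = 276.5 N·m.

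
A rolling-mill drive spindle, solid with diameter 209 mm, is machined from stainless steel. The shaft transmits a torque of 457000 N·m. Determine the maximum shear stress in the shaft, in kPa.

J = πd⁴/32 = π(0.209)⁴/32 = 1.873×10^-4 m⁴.
τ_max = T·r/J = 457000 × 0.104 / 1.873×10^-4 = 2.549×10^8 Pa.

255000 kPa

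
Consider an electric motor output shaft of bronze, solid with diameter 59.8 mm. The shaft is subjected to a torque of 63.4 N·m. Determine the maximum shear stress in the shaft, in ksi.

J = πd⁴/32 = π(0.0598)⁴/32 = 1.255×10^-6 m⁴.
τ_max = T·r/J = 63.40 × 0.0299 / 1.255×10^-6 = 1.510×10^6 Pa.

0.219 ksi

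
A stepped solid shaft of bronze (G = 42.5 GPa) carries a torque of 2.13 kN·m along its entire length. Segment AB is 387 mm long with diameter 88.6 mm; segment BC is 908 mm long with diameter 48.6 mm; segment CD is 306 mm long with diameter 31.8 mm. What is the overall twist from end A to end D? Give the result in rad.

0.239 rad

J_AB = π(0.0886)⁴/32 = 6.05×10^-6 m⁴; J_BC = π(0.0486)⁴/32 = 5.48×10^-7 m⁴; J_CD = π(0.0318)⁴/32 = 1.00×10^-7 m⁴.
θ = (T/G)·Σ L_i/J_i = (2130/42.5×10⁹)·(0.387/6.05×10^-6 + 0.908/5.48×10^-7 + 0.306/1.00×10^-7) = 0.2391 rad.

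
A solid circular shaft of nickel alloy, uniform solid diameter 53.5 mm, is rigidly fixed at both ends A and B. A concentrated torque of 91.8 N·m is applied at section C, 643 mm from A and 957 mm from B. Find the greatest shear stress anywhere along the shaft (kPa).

1830 kPa

With uniform GJ and both ends fixed, compatibility θ_AC = θ_CB gives T_A·a = T_B·b, together with T_A + T_B = T₀.
T_A = T₀·b/(a+b) = 91.80·957/1600 = 54.91 N·m; T_B = 36.89 N·m.
τ in each portion: τ_AC = 1.83×10^6 Pa, τ_CB = 1.23×10^6 Pa; maximum is in AC.
τ_max = T_AC·r/J = 54.91·0.0267/8.04×10^-7 = 1.826×10^6 Pa.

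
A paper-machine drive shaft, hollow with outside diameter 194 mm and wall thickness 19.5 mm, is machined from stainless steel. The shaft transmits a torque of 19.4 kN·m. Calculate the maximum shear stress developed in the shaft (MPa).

J = π(d_o⁴ − d_i⁴)/32 = π(0.194⁴ − 0.155⁴)/32 = 8.239×10^-5 m⁴.
τ_max = T·r/J = 19400 × 0.0970 / 8.239×10^-5 = 2.284×10^7 Pa.

22.8 MPa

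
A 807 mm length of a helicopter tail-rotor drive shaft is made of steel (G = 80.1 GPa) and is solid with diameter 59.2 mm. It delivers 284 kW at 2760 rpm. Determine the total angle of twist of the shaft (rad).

0.00821 rad

ω = 2π·2760/60 = 289.0 rad/s, so T = P/ω = 284×10³ / 289.0 = 982.6 N·m.
J = πd⁴/32 = π(0.0592)⁴/32 = 1.206×10^-6 m⁴.
θ = T·L/(G·J) = 982.6 × 0.807 / (80.1×10⁹ × 1.206×10^-6) = 8.210×10^-3 rad.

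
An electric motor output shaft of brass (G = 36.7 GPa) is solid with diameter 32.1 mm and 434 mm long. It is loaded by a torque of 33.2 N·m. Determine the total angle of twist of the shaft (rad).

J = πd⁴/32 = π(0.0321)⁴/32 = 1.042×10^-7 m⁴.
θ = T·L/(G·J) = 33.20 × 0.434 / (36.7×10⁹ × 1.042×10^-7) = 3.767×10^-3 rad.

0.00377 rad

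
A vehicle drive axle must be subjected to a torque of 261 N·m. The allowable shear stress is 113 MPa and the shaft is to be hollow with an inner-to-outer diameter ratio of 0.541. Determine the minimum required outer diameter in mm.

For a hollow shaft with d_i/d_o = 0.541: τ_max = 16T/(π d_o³ (1−k⁴)), so d_o = [16T/(π τ_allow (1−k⁴))]^(1/3) = [16·261.0/(π·1.13×10^8·0.9143)]^(1/3) = 0.02343 m.

23.4 mm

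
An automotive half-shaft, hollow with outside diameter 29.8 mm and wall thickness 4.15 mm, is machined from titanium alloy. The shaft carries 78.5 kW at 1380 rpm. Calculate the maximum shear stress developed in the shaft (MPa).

143 MPa

ω = 2π·1380/60 = 144.5 rad/s, so T = P/ω = 78.5×10³ / 144.5 = 543.2 N·m.
J = π(d_o⁴ − d_i⁴)/32 = π(0.0298⁴ − 0.0215⁴)/32 = 5.644×10^-8 m⁴.
τ_max = T·r/J = 543.2 × 0.0149 / 5.644×10^-8 = 1.434×10^8 Pa.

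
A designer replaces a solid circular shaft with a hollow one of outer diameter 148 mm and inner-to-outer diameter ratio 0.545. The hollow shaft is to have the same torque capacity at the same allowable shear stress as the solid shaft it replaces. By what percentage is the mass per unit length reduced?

25.2 %

Equal τ_max and T ⇒ the solid shaft needs d_s³ = d_o³(1−k⁴), so d_s = 148·(1−0.545⁴)^(1/3) = 143.5 mm.
Area ratio A_h/A_s = d_o²(1−k²)/d_s² = (1−k²)/(1−k⁴)^(2/3) = 0.7476.
Mass saving = 1 − 0.7476 = 25.2 %.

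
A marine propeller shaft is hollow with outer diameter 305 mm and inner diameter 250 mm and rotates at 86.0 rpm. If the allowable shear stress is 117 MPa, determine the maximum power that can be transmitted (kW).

J = π(d_o⁴ − d_i⁴)/32 = π(0.305⁴ − 0.250⁴)/32 = 4.661×10^-4 m⁴.
T_max = τ_allow·J/r = 1.17×10^8 × 4.661×10^-4 / 0.152 = 357600 N·m.
ω = 2π·86.0/60 = 9.006 rad/s, so P_max = T_max·ω = 3.220×10^6 W.

3220 kW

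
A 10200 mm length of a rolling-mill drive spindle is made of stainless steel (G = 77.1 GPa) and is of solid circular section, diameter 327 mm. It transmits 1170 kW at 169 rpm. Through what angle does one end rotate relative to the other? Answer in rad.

0.00779 rad

ω = 2π·169/60 = 17.70 rad/s, so T = P/ω = 1170×10³ / 17.70 = 66110 N·m.
J = πd⁴/32 = π(0.327)⁴/32 = 1.123×10^-3 m⁴.
θ = T·L/(G·J) = 66110 × 10.2 / (77.1×10⁹ × 1.123×10^-3) = 7.792×10^-3 rad.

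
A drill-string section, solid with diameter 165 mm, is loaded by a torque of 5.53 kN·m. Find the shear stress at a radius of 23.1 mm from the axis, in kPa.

1760 kPa

J = πd⁴/32 = π(0.165)⁴/32 = 7.277×10^-5 m⁴.
Shear stress varies linearly with radius: τ = T·r/J = 5530 × 0.0231 / 7.277×10^-5 = 1.756×10^6 Pa.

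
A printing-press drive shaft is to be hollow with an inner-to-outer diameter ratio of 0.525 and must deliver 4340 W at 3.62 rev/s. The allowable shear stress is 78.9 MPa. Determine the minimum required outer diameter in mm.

23.7 mm

ω = 2π·3.62 = 22.75 rad/s, so T = P/ω = 4340 / 22.75 = 190.8 N·m.
For a hollow shaft with d_i/d_o = 0.525: τ_max = 16T/(π d_o³ (1−k⁴)), so d_o = [16T/(π τ_allow (1−k⁴))]^(1/3) = [16·190.8/(π·7.89×10^7·0.9240)]^(1/3) = 0.02371 m.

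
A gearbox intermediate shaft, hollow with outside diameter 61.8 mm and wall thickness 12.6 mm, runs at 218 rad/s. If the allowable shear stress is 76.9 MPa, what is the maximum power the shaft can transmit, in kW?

681 kW

J = π(d_o⁴ − d_i⁴)/32 = π(0.0618⁴ − 0.0366⁴)/32 = 1.256×10^-6 m⁴.
T_max = τ_allow·J/r = 7.69×10^7 × 1.256×10^-6 / 0.0309 = 3125 N·m.
ω = 218 rad/s, so P_max = T_max·ω = 6.813×10^5 W.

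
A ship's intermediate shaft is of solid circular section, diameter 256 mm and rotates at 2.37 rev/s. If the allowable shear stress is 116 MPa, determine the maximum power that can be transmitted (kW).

J = πd⁴/32 = π(0.256)⁴/32 = 4.217×10^-4 m⁴.
T_max = τ_allow·J/r = 1.16×10^8 × 4.217×10^-4 / 0.128 = 382100 N·m.
ω = 2π·2.37 = 14.89 rad/s, so P_max = T_max·ω = 5.690×10^6 W.

5690 kW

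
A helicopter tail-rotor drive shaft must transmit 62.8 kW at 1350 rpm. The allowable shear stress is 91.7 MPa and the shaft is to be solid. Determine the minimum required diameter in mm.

ω = 2π·1350/60 = 141.4 rad/s, so T = P/ω = 62.8×10³ / 141.4 = 444.2 N·m.
For a solid shaft τ_max = 16T/(πd³), so d = (16T/(π τ_allow))^(1/3) = (16·444.2/(π·9.17×10^7))^(1/3) = 0.02911 m.

29.1 mm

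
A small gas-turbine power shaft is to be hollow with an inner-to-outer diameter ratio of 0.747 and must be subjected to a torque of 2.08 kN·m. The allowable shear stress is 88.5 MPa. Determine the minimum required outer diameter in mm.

For a hollow shaft with d_i/d_o = 0.747: τ_max = 16T/(π d_o³ (1−k⁴)), so d_o = [16T/(π τ_allow (1−k⁴))]^(1/3) = [16·2080/(π·8.85×10^7·0.6886)]^(1/3) = 0.05581 m.

55.8 mm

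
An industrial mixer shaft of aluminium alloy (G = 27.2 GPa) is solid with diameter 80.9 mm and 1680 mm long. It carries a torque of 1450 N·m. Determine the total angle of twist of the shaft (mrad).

21.3 mrad

J = πd⁴/32 = π(0.0809)⁴/32 = 4.205×10^-6 m⁴.
θ = T·L/(G·J) = 1450 × 1.68 / (27.2×10⁹ × 4.205×10^-6) = 0.02130 rad.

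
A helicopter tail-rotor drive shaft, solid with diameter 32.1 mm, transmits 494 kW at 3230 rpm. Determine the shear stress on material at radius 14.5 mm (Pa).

ω = 2π·3230/60 = 338.2 rad/s, so T = P/ω = 494×10³ / 338.2 = 1460 N·m.
J = πd⁴/32 = π(0.0321)⁴/32 = 1.042×10^-7 m⁴.
Shear stress varies linearly with radius: τ = T·r/J = 1460 × 0.0145 / 1.042×10^-7 = 2.032×10^8 Pa.

2.03e8 Pa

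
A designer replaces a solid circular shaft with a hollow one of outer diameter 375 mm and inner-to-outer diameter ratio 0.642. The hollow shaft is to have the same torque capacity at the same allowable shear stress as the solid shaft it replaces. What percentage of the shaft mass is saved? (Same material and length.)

Equal τ_max and T ⇒ the solid shaft needs d_s³ = d_o³(1−k⁴), so d_s = 375·(1−0.642⁴)^(1/3) = 352.4 mm.
Area ratio A_h/A_s = d_o²(1−k²)/d_s² = (1−k²)/(1−k⁴)^(2/3) = 0.6655.
Mass saving = 1 − 0.6655 = 33.4 %.

33.4 %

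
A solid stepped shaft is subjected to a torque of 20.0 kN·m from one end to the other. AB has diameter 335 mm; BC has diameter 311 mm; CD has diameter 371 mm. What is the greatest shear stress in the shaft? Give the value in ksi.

Under the same torque, τ_max = 16T/(πd³) is largest where d is smallest — segment BC (d = 311 mm).
τ_max = 16·20000/(π·(0.311)³) = 3.386×10^6 Pa.

0.491 ksi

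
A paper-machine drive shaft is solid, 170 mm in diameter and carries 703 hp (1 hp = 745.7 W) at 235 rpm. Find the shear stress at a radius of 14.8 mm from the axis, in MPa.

3.84 MPa

ω = 2π·235/60 = 24.61 rad/s, so T = P/ω = 703×745.7 / 24.61 = 21300 N·m.
J = πd⁴/32 = π(0.170)⁴/32 = 8.200×10^-5 m⁴.
Shear stress varies linearly with radius: τ = T·r/J = 21300 × 0.0148 / 8.200×10^-5 = 3.845×10^6 Pa.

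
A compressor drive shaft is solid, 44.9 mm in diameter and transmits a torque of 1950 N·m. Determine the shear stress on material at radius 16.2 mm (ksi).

J = πd⁴/32 = π(0.0449)⁴/32 = 3.990×10^-7 m⁴.
Shear stress varies linearly with radius: τ = T·r/J = 1950 × 0.0162 / 3.990×10^-7 = 7.917×10^7 Pa.

11.5 ksi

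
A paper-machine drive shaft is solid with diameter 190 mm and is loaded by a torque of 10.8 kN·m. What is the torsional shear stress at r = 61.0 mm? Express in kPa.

J = πd⁴/32 = π(0.190)⁴/32 = 1.279×10^-4 m⁴.
Shear stress varies linearly with radius: τ = T·r/J = 10800 × 0.0610 / 1.279×10^-4 = 5.149×10^6 Pa.

5150 kPa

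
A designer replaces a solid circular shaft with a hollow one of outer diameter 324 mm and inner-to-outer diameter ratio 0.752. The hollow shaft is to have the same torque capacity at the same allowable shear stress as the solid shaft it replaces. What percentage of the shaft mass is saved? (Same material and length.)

43.8 %

Equal τ_max and T ⇒ the solid shaft needs d_s³ = d_o³(1−k⁴), so d_s = 324·(1−0.752⁴)^(1/3) = 284.9 mm.
Area ratio A_h/A_s = d_o²(1−k²)/d_s² = (1−k²)/(1−k⁴)^(2/3) = 0.5618.
Mass saving = 1 − 0.5618 = 43.8 %.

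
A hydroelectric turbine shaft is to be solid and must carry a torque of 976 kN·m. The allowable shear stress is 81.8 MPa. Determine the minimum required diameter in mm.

393 mm

For a solid shaft τ_max = 16T/(πd³), so d = (16T/(π τ_allow))^(1/3) = (16·976000/(π·8.18×10^7))^(1/3) = 0.3931 m.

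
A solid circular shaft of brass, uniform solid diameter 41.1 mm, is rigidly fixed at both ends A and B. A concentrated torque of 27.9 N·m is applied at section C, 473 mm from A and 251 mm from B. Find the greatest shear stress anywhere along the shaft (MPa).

1.34 MPa

With uniform GJ and both ends fixed, compatibility θ_AC = θ_CB gives T_A·a = T_B·b, together with T_A + T_B = T₀.
T_A = T₀·b/(a+b) = 27.90·251/724.0 = 9.673 N·m; T_B = 18.23 N·m.
τ in each portion: τ_AC = 7.10×10^5 Pa, τ_CB = 1.34×10^6 Pa; maximum is in CB.
τ_max = T_CB·r/J = 18.23·0.0206/2.80×10^-7 = 1.337×10^6 Pa.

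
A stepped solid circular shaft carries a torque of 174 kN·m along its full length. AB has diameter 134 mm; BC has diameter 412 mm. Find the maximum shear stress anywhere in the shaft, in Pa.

3.68e8 Pa

Under the same torque, τ_max = 16T/(πd³) is largest where d is smallest — segment AB (d = 134 mm).
τ_max = 16·174000/(π·(0.134)³) = 3.683×10^8 Pa.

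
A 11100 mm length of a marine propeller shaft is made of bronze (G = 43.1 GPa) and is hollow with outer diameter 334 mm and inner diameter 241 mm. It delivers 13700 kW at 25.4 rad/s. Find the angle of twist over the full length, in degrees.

8.94°

ω = 25.4 rad/s, so T = P/ω = 13700×10³ / 25.40 = 539400 N·m.
J = π(d_o⁴ − d_i⁴)/32 = π(0.334⁴ − 0.241⁴)/32 = 8.906×10^-4 m⁴.
θ = T·L/(G·J) = 539400 × 11.1 / (43.1×10⁹ × 8.906×10^-4) = 0.1560 rad.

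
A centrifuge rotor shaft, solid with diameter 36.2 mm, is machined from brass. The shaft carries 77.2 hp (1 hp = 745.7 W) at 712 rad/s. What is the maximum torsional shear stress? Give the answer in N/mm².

ω = 712 rad/s, so T = P/ω = 77.2×745.7 / 712.0 = 80.85 N·m.
J = πd⁴/32 = π(0.0362)⁴/32 = 1.686×10^-7 m⁴.
τ_max = T·r/J = 80.85 × 0.0181 / 1.686×10^-7 = 8.681×10^6 Pa.

8.68 N/mm²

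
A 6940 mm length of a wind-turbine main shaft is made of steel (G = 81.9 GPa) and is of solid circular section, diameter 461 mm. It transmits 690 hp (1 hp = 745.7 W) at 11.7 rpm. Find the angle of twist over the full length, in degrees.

0.460°

ω = 2π·11.7/60 = 1.225 rad/s, so T = P/ω = 690×745.7 / 1.225 = 420000 N·m.
J = πd⁴/32 = π(0.461)⁴/32 = 4.434×10^-3 m⁴.
θ = T·L/(G·J) = 420000 × 6.94 / (81.9×10⁹ × 4.434×10^-3) = 8.025×10^-3 rad.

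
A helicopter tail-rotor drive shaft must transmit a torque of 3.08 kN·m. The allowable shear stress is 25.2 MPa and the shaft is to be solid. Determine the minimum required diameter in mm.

For a solid shaft τ_max = 16T/(πd³), so d = (16T/(π τ_allow))^(1/3) = (16·3080/(π·2.52×10^7))^(1/3) = 0.08538 m.

85.4 mm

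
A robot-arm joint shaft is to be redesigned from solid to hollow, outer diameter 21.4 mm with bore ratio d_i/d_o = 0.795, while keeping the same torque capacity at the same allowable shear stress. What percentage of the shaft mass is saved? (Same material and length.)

Equal τ_max and T ⇒ the solid shaft needs d_s³ = d_o³(1−k⁴), so d_s = 21.4·(1−0.795⁴)^(1/3) = 18.05 mm.
Area ratio A_h/A_s = d_o²(1−k²)/d_s² = (1−k²)/(1−k⁴)^(2/3) = 0.5170.
Mass saving = 1 − 0.5170 = 48.3 %.

48.3 %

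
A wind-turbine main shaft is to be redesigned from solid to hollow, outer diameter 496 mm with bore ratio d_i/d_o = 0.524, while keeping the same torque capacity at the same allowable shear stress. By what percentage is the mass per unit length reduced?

Equal τ_max and T ⇒ the solid shaft needs d_s³ = d_o³(1−k⁴), so d_s = 496·(1−0.524⁴)^(1/3) = 483.2 mm.
Area ratio A_h/A_s = d_o²(1−k²)/d_s² = (1−k²)/(1−k⁴)^(2/3) = 0.7643.
Mass saving = 1 − 0.7643 = 23.6 %.

23.6 %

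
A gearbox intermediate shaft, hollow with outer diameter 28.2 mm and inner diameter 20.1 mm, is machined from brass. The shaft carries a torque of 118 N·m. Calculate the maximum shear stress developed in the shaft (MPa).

36.1 MPa

J = π(d_o⁴ − d_i⁴)/32 = π(0.0282⁴ − 0.0201⁴)/32 = 4.606×10^-8 m⁴.
τ_max = T·r/J = 118.0 × 0.0141 / 4.606×10^-8 = 3.612×10^7 Pa.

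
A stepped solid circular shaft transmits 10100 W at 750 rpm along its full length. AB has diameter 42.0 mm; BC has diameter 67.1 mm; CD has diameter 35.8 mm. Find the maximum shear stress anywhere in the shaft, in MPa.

ω = 2π·750/60 = 78.54 rad/s, so T = P/ω = 10100 / 78.54 = 128.6 N·m.
Under the same torque, τ_max = 16T/(πd³) is largest where d is smallest — segment CD (d = 35.8 mm).
τ_max = 16·128.6/(π·(0.0358)³) = 1.427×10^7 Pa.

14.3 MPa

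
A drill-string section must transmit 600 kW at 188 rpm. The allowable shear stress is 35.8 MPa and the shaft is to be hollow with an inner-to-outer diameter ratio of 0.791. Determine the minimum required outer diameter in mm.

192 mm

ω = 2π·188/60 = 19.69 rad/s, so T = P/ω = 600×10³ / 19.69 = 30480 N·m.
For a hollow shaft with d_i/d_o = 0.791: τ_max = 16T/(π d_o³ (1−k⁴)), so d_o = [16T/(π τ_allow (1−k⁴))]^(1/3) = [16·30480/(π·3.58×10^7·0.6085)]^(1/3) = 0.1924 m.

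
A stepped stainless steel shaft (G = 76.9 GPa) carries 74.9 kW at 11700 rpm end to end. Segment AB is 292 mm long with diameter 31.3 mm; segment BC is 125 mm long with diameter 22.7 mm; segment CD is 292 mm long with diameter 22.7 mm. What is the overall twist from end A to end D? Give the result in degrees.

ω = 2π·11700/60 = 1225 rad/s, so T = P/ω = 74.9×10³ / 1225 = 61.13 N·m.
J_AB = π(0.0313)⁴/32 = 9.42×10^-8 m⁴; J_BC = π(0.0227)⁴/32 = 2.61×10^-8 m⁴; J_CD = π(0.0227)⁴/32 = 2.61×10^-8 m⁴.
θ = (T/G)·Σ L_i/J_i = (61.13/76.9×10⁹)·(0.292/9.42×10^-8 + 0.125/2.61×10^-8 + 0.292/2.61×10^-8) = 0.01518 rad.

0.870°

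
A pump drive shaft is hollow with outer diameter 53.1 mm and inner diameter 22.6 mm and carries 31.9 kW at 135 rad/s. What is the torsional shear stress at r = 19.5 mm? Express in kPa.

ω = 135 rad/s, so T = P/ω = 31.9×10³ / 135.0 = 236.3 N·m.
J = π(d_o⁴ − d_i⁴)/32 = π(0.0531⁴ − 0.0226⁴)/32 = 7.549×10^-7 m⁴.
Shear stress varies linearly with radius: τ = T·r/J = 236.3 × 0.0195 / 7.549×10^-7 = 6.104×10^6 Pa.

6100 kPa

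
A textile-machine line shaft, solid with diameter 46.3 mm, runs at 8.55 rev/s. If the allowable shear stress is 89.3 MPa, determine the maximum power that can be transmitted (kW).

J = πd⁴/32 = π(0.0463)⁴/32 = 4.512×10^-7 m⁴.
T_max = τ_allow·J/r = 8.93×10^7 × 4.512×10^-7 / 0.0231 = 1740 N·m.
ω = 2π·8.55 = 53.72 rad/s, so P_max = T_max·ω = 9.349×10^4 W.

93.5 kW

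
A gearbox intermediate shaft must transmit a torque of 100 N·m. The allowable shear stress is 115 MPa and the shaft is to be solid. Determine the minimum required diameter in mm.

16.4 mm

For a solid shaft τ_max = 16T/(πd³), so d = (16T/(π τ_allow))^(1/3) = (16·100.0/(π·1.15×10^8))^(1/3) = 0.01642 m.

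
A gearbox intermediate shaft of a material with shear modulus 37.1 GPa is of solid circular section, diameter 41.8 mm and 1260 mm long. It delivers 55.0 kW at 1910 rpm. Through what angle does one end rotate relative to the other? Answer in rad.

0.0312 rad

ω = 2π·1910/60 = 200.0 rad/s, so T = P/ω = 55.0×10³ / 200.0 = 275.0 N·m.
J = πd⁴/32 = π(0.0418)⁴/32 = 2.997×10^-7 m⁴.
θ = T·L/(G·J) = 275.0 × 1.26 / (37.1×10⁹ × 2.997×10^-7) = 0.03116 rad.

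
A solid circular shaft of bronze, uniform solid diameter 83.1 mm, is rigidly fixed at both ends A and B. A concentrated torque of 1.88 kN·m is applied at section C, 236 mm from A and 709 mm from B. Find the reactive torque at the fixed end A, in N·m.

With uniform GJ and both ends fixed, compatibility θ_AC = θ_CB gives T_A·a = T_B·b, together with T_A + T_B = T₀.
T_A = T₀·b/(a+b) = 1880·709/945.0 = 1410 N·m; T_B = 469.5 N·m.

1410 N·m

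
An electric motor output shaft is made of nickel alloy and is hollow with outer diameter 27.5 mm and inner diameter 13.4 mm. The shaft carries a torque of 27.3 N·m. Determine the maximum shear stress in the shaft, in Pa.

J = π(d_o⁴ − d_i⁴)/32 = π(0.0275⁴ − 0.0134⁴)/32 = 5.298×10^-8 m⁴.
τ_max = T·r/J = 27.30 × 0.0138 / 5.298×10^-8 = 7.085×10^6 Pa.

7.08e6 Pa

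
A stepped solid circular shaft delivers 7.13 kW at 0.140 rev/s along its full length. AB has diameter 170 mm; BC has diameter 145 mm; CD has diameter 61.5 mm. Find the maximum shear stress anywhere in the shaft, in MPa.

177 MPa

ω = 2π·0.140 = 0.8796 rad/s, so T = P/ω = 7.13×10³ / 0.8796 = 8106 N·m.
Under the same torque, τ_max = 16T/(πd³) is largest where d is smallest — segment CD (d = 61.5 mm).
τ_max = 16·8106/(π·(0.0615)³) = 1.775×10^8 Pa.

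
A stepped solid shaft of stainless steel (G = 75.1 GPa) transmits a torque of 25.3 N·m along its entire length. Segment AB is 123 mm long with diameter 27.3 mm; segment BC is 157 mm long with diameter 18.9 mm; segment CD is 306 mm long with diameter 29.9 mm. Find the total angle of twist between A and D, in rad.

0.00630 rad

J_AB = π(0.0273)⁴/32 = 5.45×10^-8 m⁴; J_BC = π(0.0189)⁴/32 = 1.25×10^-8 m⁴; J_CD = π(0.0299)⁴/32 = 7.85×10^-8 m⁴.
θ = (T/G)·Σ L_i/J_i = (25.30/75.1×10⁹)·(0.123/5.45×10^-8 + 0.157/1.25×10^-8 + 0.306/7.85×10^-8) = 6.296×10^-3 rad.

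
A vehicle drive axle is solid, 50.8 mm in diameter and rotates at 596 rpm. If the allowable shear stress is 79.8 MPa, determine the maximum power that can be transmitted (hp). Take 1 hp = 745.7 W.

172 hp

J = πd⁴/32 = π(0.0508)⁴/32 = 6.538×10^-7 m⁴.
T_max = τ_allow·J/r = 7.98×10^7 × 6.538×10^-7 / 0.0254 = 2054 N·m.
ω = 2π·596/60 = 62.41 rad/s, so P_max = T_max·ω = 1.282×10^5 W.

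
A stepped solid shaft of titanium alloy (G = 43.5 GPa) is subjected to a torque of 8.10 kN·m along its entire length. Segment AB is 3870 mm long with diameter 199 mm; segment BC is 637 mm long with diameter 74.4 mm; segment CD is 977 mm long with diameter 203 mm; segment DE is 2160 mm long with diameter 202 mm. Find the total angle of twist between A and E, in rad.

J_AB = π(0.199)⁴/32 = 1.54×10^-4 m⁴; J_BC = π(0.0744)⁴/32 = 3.01×10^-6 m⁴; J_CD = π(0.203)⁴/32 = 1.67×10^-4 m⁴; J_DE = π(0.202)⁴/32 = 1.63×10^-4 m⁴.
θ = (T/G)·Σ L_i/J_i = (8100/43.5×10⁹)·(3.87/1.54×10^-4 + 0.637/3.01×10^-6 + 0.977/1.67×10^-4 + 2.16/1.63×10^-4) = 0.04766 rad.

0.0477 rad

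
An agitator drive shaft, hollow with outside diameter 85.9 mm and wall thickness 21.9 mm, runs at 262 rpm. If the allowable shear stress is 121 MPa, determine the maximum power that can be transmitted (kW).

J = π(d_o⁴ − d_i⁴)/32 = π(0.0859⁴ − 0.0421⁴)/32 = 5.037×10^-6 m⁴.
T_max = τ_allow·J/r = 1.21×10^8 × 5.037×10^-6 / 0.0430 = 14190 N·m.
ω = 2π·262/60 = 27.44 rad/s, so P_max = T_max·ω = 3.893×10^5 W.

389 kW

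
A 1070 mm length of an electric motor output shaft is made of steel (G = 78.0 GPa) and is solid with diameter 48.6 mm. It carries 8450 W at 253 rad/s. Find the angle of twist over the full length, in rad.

ω = 253 rad/s, so T = P/ω = 8450 / 253.0 = 33.40 N·m.
J = πd⁴/32 = π(0.0486)⁴/32 = 5.477×10^-7 m⁴.
θ = T·L/(G·J) = 33.40 × 1.07 / (78.0×10⁹ × 5.477×10^-7) = 8.365×10^-4 rad.

8.37e-4 rad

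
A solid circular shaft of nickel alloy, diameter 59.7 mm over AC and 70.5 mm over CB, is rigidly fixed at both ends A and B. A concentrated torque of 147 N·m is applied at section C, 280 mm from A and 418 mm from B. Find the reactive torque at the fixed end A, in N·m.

Compatibility: T_A·a/J_AC = T_B·b/J_CB with T_A + T_B = T₀.
J_AC = 1.25×10^-6 m⁴, J_CB = 2.43×10^-6 m⁴, so T_A = T₀·(J_AC/a)/((J_AC/a)+(J_CB/b)) = 63.84 N·m, T_B = 83.16 N·m.

63.8 N·m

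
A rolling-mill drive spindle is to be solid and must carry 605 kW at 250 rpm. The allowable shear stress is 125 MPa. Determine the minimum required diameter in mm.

ω = 2π·250/60 = 26.18 rad/s, so T = P/ω = 605×10³ / 26.18 = 23110 N·m.
For a solid shaft τ_max = 16T/(πd³), so d = (16T/(π τ_allow))^(1/3) = (16·23110/(π·1.25×10^8))^(1/3) = 0.09801 m.

98.0 mm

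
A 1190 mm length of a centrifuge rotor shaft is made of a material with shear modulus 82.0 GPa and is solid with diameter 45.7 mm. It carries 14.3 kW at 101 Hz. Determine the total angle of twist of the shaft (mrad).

ω = 2π·101 = 634.6 rad/s, so T = P/ω = 14.3×10³ / 634.6 = 22.53 N·m.
J = πd⁴/32 = π(0.0457)⁴/32 = 4.282×10^-7 m⁴.
θ = T·L/(G·J) = 22.53 × 1.19 / (82.0×10⁹ × 4.282×10^-7) = 7.637×10^-4 rad.

0.764 mrad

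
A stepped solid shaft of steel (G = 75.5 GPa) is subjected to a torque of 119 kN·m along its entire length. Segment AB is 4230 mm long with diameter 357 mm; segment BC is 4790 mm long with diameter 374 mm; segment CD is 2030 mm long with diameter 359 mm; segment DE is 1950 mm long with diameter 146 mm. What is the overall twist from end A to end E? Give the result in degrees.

4.52°

J_AB = π(0.357)⁴/32 = 1.59×10^-3 m⁴; J_BC = π(0.374)⁴/32 = 1.92×10^-3 m⁴; J_CD = π(0.359)⁴/32 = 1.63×10^-3 m⁴; J_DE = π(0.146)⁴/32 = 4.46×10^-5 m⁴.
θ = (T/G)·Σ L_i/J_i = (119000/75.5×10⁹)·(4.23/1.59×10^-3 + 4.79/1.92×10^-3 + 2.03/1.63×10^-3 + 1.95/4.46×10^-5) = 0.07897 rad.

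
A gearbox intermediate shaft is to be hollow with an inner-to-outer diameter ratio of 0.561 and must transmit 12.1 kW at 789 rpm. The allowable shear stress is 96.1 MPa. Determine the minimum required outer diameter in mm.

20.5 mm

ω = 2π·789/60 = 82.62 rad/s, so T = P/ω = 12.1×10³ / 82.62 = 146.4 N·m.
For a hollow shaft with d_i/d_o = 0.561: τ_max = 16T/(π d_o³ (1−k⁴)), so d_o = [16T/(π τ_allow (1−k⁴))]^(1/3) = [16·146.4/(π·9.61×10^7·0.9010)]^(1/3) = 0.02050 m.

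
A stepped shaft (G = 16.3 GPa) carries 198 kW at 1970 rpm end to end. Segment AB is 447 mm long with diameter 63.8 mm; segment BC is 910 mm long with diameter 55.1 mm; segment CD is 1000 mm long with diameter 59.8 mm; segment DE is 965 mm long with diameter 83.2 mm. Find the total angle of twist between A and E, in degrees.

7.70°

ω = 2π·1970/60 = 206.3 rad/s, so T = P/ω = 198×10³ / 206.3 = 959.8 N·m.
J_AB = π(0.0638)⁴/32 = 1.63×10^-6 m⁴; J_BC = π(0.0551)⁴/32 = 9.05×10^-7 m⁴; J_CD = π(0.0598)⁴/32 = 1.26×10^-6 m⁴; J_DE = π(0.0832)⁴/32 = 4.70×10^-6 m⁴.
θ = (T/G)·Σ L_i/J_i = (959.8/16.3×10⁹)·(0.447/1.63×10^-6 + 0.910/9.05×10^-7 + 1.00/1.26×10^-6 + 0.965/4.70×10^-6) = 0.1344 rad.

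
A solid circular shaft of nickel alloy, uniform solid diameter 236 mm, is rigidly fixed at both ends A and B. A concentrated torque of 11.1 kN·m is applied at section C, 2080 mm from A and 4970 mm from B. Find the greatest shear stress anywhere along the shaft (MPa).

With uniform GJ and both ends fixed, compatibility θ_AC = θ_CB gives T_A·a = T_B·b, together with T_A + T_B = T₀.
T_A = T₀·b/(a+b) = 11100·4970/7050 = 7825 N·m; T_B = 3275 N·m.
τ in each portion: τ_AC = 3.03×10^6 Pa, τ_CB = 1.27×10^6 Pa; maximum is in AC.
τ_max = T_AC·r/J = 7825·0.118/3.05×10^-4 = 3.032×10^6 Pa.

3.03 MPa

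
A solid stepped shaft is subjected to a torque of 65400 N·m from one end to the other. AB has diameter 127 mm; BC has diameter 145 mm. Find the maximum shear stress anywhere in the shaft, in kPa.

163000 kPa

Under the same torque, τ_max = 16T/(πd³) is largest where d is smallest — segment AB (d = 127 mm).
τ_max = 16·65400/(π·(0.127)³) = 1.626×10^8 Pa.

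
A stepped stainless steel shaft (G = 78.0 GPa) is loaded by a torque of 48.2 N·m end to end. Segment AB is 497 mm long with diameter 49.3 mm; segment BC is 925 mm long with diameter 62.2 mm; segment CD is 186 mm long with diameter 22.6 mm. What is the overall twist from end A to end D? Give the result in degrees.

0.310°

J_AB = π(0.0493)⁴/32 = 5.80×10^-7 m⁴; J_BC = π(0.0622)⁴/32 = 1.47×10^-6 m⁴; J_CD = π(0.0226)⁴/32 = 2.56×10^-8 m⁴.
θ = (T/G)·Σ L_i/J_i = (48.20/78.0×10⁹)·(0.497/5.80×10^-7 + 0.925/1.47×10^-6 + 0.186/2.56×10^-8) = 5.406×10^-3 rad.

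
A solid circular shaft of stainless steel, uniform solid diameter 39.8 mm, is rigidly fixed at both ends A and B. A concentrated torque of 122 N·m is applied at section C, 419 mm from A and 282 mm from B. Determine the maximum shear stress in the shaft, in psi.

854 psi

With uniform GJ and both ends fixed, compatibility θ_AC = θ_CB gives T_A·a = T_B·b, together with T_A + T_B = T₀.
T_A = T₀·b/(a+b) = 122.0·282/701.0 = 49.08 N·m; T_B = 72.92 N·m.
τ in each portion: τ_AC = 3.96×10^6 Pa, τ_CB = 5.89×10^6 Pa; maximum is in CB.
τ_max = T_CB·r/J = 72.92·0.0199/2.46×10^-7 = 5.891×10^6 Pa.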